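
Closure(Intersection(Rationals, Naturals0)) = Naturals0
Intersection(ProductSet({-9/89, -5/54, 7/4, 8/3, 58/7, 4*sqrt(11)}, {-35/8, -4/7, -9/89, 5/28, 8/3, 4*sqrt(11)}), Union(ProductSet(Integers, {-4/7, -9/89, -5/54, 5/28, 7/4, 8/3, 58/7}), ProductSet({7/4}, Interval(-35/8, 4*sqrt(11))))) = ProductSet({7/4}, {-35/8, -4/7, -9/89, 5/28, 8/3, 4*sqrt(11)})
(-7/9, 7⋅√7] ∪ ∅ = (-7/9, 7⋅√7]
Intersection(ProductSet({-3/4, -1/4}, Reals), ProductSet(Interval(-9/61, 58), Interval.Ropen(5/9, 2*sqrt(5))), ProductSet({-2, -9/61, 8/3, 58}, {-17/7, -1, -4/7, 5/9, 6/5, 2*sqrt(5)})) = EmptySet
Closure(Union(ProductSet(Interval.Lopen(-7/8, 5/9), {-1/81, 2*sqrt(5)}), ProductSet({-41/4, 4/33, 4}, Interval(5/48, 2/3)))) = Union(ProductSet({-41/4, 4/33, 4}, Interval(5/48, 2/3)), ProductSet(Interval(-7/8, 5/9), {-1/81, 2*sqrt(5)}))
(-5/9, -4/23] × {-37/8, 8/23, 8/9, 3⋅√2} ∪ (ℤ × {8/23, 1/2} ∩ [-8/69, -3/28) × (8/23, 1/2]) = (-5/9, -4/23] × {-37/8, 8/23, 8/9, 3⋅√2}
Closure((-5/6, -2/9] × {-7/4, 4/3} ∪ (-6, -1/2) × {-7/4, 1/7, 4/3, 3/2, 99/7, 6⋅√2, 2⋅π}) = ([-5/6, -2/9] × {-7/4, 4/3}) ∪ ([-6, -1/2] × {-7/4, 1/7, 4/3, 3/2, 99/7, 6⋅√2, 2⋅π})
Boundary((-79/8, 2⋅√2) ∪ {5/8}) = {-79/8, 2⋅√2}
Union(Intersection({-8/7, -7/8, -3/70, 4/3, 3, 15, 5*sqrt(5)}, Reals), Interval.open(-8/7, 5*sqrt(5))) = Union({15}, Interval(-8/7, 5*sqrt(5)))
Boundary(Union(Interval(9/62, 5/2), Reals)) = EmptySet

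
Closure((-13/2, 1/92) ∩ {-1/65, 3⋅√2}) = {-1/65}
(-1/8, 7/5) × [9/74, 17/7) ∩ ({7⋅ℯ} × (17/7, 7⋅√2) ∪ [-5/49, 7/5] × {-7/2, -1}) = ∅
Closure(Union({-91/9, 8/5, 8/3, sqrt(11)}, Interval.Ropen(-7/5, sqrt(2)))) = Union({-91/9, 8/5, 8/3, sqrt(11)}, Interval(-7/5, sqrt(2)))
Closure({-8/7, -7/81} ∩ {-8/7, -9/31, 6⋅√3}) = {-8/7}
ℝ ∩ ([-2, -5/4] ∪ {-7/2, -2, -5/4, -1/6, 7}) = {-7/2, -1/6, 7} ∪ [-2, -5/4]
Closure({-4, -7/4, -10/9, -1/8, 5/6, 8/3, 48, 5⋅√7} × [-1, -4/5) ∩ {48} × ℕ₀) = ∅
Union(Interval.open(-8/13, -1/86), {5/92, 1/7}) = Union({5/92, 1/7}, Interval.open(-8/13, -1/86))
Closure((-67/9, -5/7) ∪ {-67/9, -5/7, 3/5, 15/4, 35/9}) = [-67/9, -5/7] ∪ {3/5, 15/4, 35/9}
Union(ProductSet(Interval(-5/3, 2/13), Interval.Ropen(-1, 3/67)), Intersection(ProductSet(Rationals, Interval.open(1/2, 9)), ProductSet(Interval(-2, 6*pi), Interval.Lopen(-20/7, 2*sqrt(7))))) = Union(ProductSet(Intersection(Interval(-2, 6*pi), Rationals), Interval.Lopen(1/2, 2*sqrt(7))), ProductSet(Interval(-5/3, 2/13), Interval.Ropen(-1, 3/67)))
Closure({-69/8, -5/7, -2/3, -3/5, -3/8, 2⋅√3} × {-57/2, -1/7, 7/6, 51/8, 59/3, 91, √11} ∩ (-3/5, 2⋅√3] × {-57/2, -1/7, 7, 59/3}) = {-3/8, 2⋅√3} × {-57/2, -1/7, 59/3}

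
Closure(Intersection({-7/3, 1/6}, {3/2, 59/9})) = EmptySet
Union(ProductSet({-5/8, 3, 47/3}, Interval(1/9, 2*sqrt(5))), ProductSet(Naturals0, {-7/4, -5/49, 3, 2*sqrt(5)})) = Union(ProductSet({-5/8, 3, 47/3}, Interval(1/9, 2*sqrt(5))), ProductSet(Naturals0, {-7/4, -5/49, 3, 2*sqrt(5)}))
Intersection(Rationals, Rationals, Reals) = Rationals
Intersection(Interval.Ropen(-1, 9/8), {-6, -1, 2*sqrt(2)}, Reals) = {-1}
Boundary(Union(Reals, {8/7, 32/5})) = EmptySet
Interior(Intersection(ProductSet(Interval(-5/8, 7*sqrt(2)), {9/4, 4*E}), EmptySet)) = EmptySet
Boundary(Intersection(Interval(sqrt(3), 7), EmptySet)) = EmptySet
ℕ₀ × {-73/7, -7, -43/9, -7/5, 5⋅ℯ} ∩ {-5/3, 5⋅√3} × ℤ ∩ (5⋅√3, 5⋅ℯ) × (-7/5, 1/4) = ∅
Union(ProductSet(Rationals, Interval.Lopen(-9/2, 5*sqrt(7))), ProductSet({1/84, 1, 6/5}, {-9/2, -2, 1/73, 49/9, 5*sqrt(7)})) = Union(ProductSet({1/84, 1, 6/5}, {-9/2, -2, 1/73, 49/9, 5*sqrt(7)}), ProductSet(Rationals, Interval.Lopen(-9/2, 5*sqrt(7))))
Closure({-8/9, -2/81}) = {-8/9, -2/81}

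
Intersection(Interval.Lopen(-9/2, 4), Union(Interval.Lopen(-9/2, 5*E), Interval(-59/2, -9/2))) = Interval.Lopen(-9/2, 4)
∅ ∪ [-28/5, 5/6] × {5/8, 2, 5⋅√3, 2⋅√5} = [-28/5, 5/6] × {5/8, 2, 5⋅√3, 2⋅√5}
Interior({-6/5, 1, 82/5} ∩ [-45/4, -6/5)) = ∅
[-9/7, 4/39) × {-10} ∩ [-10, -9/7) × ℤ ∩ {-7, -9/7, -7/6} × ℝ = ∅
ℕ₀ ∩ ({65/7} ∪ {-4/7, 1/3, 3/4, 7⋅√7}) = ∅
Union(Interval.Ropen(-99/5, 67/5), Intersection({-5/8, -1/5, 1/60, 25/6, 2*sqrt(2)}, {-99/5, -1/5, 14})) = Interval.Ropen(-99/5, 67/5)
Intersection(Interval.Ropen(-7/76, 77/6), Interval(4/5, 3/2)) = Interval(4/5, 3/2)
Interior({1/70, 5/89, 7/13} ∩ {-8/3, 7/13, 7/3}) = ∅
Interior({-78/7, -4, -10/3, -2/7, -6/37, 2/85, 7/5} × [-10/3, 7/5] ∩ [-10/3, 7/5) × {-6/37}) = ∅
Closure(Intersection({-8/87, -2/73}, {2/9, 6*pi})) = EmptySet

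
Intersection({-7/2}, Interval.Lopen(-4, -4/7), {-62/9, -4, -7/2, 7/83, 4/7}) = {-7/2}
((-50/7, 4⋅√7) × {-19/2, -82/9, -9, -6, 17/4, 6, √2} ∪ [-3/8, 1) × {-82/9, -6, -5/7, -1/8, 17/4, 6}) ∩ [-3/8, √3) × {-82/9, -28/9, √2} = [-3/8, √3) × {-82/9, √2}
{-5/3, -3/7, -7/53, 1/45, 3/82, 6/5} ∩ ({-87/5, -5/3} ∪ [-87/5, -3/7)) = {-5/3}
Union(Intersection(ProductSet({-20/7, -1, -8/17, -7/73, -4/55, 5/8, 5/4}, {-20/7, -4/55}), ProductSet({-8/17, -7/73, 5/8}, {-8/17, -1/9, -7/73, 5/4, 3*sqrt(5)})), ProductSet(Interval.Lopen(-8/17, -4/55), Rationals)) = ProductSet(Interval.Lopen(-8/17, -4/55), Rationals)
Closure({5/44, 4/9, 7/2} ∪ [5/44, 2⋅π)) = [5/44, 2⋅π]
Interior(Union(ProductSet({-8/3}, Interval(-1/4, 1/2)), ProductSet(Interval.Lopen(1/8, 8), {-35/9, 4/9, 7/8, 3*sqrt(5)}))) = EmptySet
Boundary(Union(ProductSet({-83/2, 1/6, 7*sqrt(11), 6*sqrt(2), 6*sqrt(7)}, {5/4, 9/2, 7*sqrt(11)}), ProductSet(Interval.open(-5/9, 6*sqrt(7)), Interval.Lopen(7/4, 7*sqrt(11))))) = Union(ProductSet({-5/9, 6*sqrt(7)}, Interval(7/4, 7*sqrt(11))), ProductSet({-83/2, 7*sqrt(11), 6*sqrt(7)}, {5/4, 9/2, 7*sqrt(11)}), ProductSet({-83/2, 1/6, 7*sqrt(11), 6*sqrt(2), 6*sqrt(7)}, {5/4, 7*sqrt(11)}), ProductSet(Interval(-5/9, 6*sqrt(7)), {7/4, 7*sqrt(11)}))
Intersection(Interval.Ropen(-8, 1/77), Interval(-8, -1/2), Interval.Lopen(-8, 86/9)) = Interval.Lopen(-8, -1/2)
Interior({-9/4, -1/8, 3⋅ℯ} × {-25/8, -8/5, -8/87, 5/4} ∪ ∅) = ∅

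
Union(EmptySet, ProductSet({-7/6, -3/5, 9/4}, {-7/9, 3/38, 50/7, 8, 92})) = ProductSet({-7/6, -3/5, 9/4}, {-7/9, 3/38, 50/7, 8, 92})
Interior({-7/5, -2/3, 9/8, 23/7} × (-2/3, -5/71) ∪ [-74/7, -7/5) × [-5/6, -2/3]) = (-74/7, -7/5) × (-5/6, -2/3)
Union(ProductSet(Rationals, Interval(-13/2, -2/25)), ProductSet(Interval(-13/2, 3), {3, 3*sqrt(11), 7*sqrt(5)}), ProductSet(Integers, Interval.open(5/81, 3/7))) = Union(ProductSet(Integers, Interval.open(5/81, 3/7)), ProductSet(Interval(-13/2, 3), {3, 3*sqrt(11), 7*sqrt(5)}), ProductSet(Rationals, Interval(-13/2, -2/25)))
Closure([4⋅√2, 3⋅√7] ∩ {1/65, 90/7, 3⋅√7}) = {3⋅√7}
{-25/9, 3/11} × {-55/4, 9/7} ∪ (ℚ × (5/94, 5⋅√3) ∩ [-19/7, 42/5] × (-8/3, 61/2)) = ({-25/9, 3/11} × {-55/4, 9/7}) ∪ ((ℚ ∩ [-19/7, 42/5]) × (5/94, 5⋅√3))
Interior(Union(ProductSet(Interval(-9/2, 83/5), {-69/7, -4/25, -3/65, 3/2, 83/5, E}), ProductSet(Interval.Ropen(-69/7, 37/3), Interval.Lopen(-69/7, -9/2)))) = ProductSet(Interval.open(-69/7, 37/3), Interval.open(-69/7, -9/2))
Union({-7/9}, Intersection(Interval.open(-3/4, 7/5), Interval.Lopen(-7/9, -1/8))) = Union({-7/9}, Interval.Lopen(-3/4, -1/8))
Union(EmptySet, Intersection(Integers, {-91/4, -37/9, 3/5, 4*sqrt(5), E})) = EmptySet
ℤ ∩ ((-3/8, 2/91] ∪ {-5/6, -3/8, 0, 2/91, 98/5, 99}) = {0} ∪ {99}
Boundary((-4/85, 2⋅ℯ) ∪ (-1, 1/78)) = {-1, 2⋅ℯ}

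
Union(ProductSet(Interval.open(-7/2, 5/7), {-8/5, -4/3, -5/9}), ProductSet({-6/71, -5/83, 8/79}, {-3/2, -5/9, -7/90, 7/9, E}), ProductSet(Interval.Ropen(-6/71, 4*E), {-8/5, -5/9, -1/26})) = Union(ProductSet({-6/71, -5/83, 8/79}, {-3/2, -5/9, -7/90, 7/9, E}), ProductSet(Interval.open(-7/2, 5/7), {-8/5, -4/3, -5/9}), ProductSet(Interval.Ropen(-6/71, 4*E), {-8/5, -5/9, -1/26}))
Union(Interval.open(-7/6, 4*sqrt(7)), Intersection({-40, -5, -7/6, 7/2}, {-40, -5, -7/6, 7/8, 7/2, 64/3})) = Union({-40, -5}, Interval.Ropen(-7/6, 4*sqrt(7)))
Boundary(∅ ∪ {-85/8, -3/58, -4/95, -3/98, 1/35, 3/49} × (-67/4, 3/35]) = {-85/8, -3/58, -4/95, -3/98, 1/35, 3/49} × [-67/4, 3/35]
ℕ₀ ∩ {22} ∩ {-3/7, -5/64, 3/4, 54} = ∅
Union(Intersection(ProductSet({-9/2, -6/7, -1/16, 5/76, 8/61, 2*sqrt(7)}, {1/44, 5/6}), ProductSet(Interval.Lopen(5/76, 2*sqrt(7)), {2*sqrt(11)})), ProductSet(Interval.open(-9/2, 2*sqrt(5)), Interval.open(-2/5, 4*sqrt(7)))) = ProductSet(Interval.open(-9/2, 2*sqrt(5)), Interval.open(-2/5, 4*sqrt(7)))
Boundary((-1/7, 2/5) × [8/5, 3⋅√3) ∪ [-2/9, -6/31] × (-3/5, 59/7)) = ({-2/9, -6/31} × [-3/5, 59/7]) ∪ ([-2/9, -6/31] × {-3/5, 59/7}) ∪ ({-1/7, 2/5} × [8/5, 3⋅√3]) ∪ ([-1/7, 2/5] × {8/5, 3⋅√3})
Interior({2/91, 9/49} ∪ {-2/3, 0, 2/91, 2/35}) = ∅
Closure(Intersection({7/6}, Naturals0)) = EmptySet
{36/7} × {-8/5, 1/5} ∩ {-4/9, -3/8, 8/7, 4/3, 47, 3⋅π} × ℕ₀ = ∅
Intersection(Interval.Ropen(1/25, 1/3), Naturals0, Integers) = EmptySet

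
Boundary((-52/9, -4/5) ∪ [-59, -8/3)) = {-59, -4/5}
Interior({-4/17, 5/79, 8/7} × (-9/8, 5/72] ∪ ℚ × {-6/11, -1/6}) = ∅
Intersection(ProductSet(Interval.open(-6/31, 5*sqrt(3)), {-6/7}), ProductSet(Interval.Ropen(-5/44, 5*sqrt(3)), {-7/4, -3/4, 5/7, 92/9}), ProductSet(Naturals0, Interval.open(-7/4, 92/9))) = EmptySet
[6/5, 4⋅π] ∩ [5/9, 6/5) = ∅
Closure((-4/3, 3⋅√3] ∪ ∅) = [-4/3, 3⋅√3]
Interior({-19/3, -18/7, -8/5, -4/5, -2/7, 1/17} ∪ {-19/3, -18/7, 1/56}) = ∅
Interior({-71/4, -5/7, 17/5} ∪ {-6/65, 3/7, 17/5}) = ∅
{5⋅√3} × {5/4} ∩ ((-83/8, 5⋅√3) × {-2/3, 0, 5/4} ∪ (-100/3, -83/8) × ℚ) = ∅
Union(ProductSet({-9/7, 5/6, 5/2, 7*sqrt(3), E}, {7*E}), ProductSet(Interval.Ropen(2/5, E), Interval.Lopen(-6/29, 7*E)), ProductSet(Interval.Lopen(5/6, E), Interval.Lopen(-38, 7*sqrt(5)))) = Union(ProductSet({-9/7, 5/6, 5/2, 7*sqrt(3), E}, {7*E}), ProductSet(Interval.Ropen(2/5, E), Interval.Lopen(-6/29, 7*E)), ProductSet(Interval.Lopen(5/6, E), Interval.Lopen(-38, 7*sqrt(5))))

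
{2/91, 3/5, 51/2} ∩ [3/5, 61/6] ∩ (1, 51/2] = ∅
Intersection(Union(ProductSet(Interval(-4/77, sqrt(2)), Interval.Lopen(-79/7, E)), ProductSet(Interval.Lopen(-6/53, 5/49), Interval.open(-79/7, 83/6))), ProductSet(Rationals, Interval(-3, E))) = ProductSet(Union(Intersection(Interval.Lopen(-6/53, 5/49), Rationals), Intersection(Interval(-4/77, sqrt(2)), Rationals)), Interval(-3, E))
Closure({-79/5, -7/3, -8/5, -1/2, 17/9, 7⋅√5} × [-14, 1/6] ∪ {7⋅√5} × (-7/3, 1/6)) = {-79/5, -7/3, -8/5, -1/2, 17/9, 7⋅√5} × [-14, 1/6]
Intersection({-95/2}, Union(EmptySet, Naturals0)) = EmptySet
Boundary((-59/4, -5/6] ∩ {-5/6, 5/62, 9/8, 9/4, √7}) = {-5/6}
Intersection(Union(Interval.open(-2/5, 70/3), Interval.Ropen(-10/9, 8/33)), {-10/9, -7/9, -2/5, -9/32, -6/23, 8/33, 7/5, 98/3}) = {-10/9, -7/9, -2/5, -9/32, -6/23, 8/33, 7/5}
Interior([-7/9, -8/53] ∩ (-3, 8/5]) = (-7/9, -8/53)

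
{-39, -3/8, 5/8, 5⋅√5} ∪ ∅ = {-39, -3/8, 5/8, 5⋅√5}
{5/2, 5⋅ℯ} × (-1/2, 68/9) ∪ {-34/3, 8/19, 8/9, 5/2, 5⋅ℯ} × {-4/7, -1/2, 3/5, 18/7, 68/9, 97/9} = ({5/2, 5⋅ℯ} × (-1/2, 68/9)) ∪ ({-34/3, 8/19, 8/9, 5/2, 5⋅ℯ} × {-4/7, -1/2, 3/5, 18/7, 68/9, 97/9})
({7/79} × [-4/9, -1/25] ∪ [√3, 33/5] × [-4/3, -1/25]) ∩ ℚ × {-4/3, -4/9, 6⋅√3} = ({7/79} × {-4/9}) ∪ ((ℚ ∩ [√3, 33/5]) × {-4/3, -4/9})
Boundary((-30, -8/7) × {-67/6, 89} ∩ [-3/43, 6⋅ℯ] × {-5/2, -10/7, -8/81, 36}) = ∅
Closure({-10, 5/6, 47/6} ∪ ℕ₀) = {-10, 5/6, 47/6} ∪ ℕ₀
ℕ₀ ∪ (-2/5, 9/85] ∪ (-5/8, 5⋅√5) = (-5/8, 5⋅√5) ∪ ℕ₀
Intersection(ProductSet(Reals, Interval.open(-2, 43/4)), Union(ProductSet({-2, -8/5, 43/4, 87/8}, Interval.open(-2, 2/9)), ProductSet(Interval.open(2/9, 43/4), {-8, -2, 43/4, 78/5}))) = ProductSet({-2, -8/5, 43/4, 87/8}, Interval.open(-2, 2/9))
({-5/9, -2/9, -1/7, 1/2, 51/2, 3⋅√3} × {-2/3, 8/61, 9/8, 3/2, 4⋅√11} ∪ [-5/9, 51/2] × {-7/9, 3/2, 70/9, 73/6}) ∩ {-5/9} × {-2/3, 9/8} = {-5/9} × {-2/3, 9/8}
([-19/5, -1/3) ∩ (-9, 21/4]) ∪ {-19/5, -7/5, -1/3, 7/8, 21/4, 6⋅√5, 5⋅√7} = [-19/5, -1/3] ∪ {7/8, 21/4, 6⋅√5, 5⋅√7}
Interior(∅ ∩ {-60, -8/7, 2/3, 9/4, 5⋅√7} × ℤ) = ∅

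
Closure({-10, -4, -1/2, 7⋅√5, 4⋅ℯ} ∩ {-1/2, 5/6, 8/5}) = {-1/2}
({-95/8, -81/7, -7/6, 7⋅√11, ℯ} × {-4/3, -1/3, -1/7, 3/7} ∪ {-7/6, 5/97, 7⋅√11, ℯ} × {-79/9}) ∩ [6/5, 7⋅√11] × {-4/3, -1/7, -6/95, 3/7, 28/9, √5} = {7⋅√11, ℯ} × {-4/3, -1/7, 3/7}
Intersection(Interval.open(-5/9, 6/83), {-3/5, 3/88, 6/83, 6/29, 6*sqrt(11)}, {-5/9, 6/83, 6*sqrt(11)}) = EmptySet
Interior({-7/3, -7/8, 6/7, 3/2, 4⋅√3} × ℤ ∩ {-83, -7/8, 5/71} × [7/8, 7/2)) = ∅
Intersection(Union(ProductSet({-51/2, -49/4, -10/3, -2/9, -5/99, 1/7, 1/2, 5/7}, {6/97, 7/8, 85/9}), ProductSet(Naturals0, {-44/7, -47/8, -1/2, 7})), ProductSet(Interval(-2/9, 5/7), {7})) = ProductSet(Range(0, 1, 1), {7})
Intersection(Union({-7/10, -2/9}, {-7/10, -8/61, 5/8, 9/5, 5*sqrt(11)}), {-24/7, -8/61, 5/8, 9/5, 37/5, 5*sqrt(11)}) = {-8/61, 5/8, 9/5, 5*sqrt(11)}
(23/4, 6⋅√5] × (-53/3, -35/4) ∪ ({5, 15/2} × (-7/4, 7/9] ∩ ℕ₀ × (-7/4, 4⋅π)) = ({5} × (-7/4, 7/9]) ∪ ((23/4, 6⋅√5] × (-53/3, -35/4))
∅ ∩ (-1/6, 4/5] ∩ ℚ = ∅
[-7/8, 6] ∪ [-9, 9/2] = [-9, 6]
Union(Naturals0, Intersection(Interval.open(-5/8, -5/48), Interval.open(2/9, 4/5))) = Naturals0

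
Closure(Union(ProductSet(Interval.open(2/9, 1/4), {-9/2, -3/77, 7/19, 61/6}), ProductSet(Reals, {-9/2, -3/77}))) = Union(ProductSet(Interval(2/9, 1/4), {-9/2, -3/77, 7/19, 61/6}), ProductSet(Reals, {-9/2, -3/77}))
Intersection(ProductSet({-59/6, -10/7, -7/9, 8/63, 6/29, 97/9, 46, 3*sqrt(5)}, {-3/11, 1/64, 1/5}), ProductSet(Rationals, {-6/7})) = EmptySet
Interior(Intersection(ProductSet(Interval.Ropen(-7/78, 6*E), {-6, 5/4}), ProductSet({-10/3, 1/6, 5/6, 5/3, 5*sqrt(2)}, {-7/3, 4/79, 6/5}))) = EmptySet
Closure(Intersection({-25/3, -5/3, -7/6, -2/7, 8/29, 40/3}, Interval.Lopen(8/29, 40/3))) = {40/3}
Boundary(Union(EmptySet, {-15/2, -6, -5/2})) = {-15/2, -6, -5/2}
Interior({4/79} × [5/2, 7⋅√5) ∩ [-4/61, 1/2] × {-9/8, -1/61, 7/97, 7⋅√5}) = ∅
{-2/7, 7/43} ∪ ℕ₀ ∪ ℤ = ℤ ∪ {-2/7, 7/43}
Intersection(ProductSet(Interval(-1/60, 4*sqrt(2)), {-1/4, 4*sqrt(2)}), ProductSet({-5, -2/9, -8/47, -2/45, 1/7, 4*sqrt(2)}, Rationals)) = ProductSet({1/7, 4*sqrt(2)}, {-1/4})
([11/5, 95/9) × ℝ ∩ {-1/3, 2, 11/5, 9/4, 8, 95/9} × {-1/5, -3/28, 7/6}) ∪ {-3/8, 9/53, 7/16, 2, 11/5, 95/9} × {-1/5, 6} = ({11/5, 9/4, 8} × {-1/5, -3/28, 7/6}) ∪ ({-3/8, 9/53, 7/16, 2, 11/5, 95/9} × {-1/5, 6})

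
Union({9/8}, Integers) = Union({9/8}, Integers)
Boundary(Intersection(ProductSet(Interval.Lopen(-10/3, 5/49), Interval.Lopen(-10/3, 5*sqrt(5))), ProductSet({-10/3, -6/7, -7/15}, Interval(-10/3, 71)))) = ProductSet({-6/7, -7/15}, Interval(-10/3, 5*sqrt(5)))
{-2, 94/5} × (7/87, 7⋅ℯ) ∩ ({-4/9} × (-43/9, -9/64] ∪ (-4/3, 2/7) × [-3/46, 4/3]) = ∅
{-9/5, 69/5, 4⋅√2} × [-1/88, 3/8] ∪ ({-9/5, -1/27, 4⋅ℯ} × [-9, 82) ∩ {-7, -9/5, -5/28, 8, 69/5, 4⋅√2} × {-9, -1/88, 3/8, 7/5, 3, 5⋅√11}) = ({-9/5} × {-9, -1/88, 3/8, 7/5, 3, 5⋅√11}) ∪ ({-9/5, 69/5, 4⋅√2} × [-1/88, 3/8])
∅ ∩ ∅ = ∅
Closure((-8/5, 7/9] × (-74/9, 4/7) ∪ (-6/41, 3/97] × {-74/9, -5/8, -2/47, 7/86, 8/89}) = ({-8/5, 7/9} × [-74/9, 4/7]) ∪ ([-8/5, 7/9] × {-74/9, 4/7}) ∪ ((-8/5, 7/9] × (-74/9, 4/7)) ∪ ((-6/41, 3/97] × {-74/9, -5/8, -2/47, 7/86, 8/89})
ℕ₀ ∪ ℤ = ℤ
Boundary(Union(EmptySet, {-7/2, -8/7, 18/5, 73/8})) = {-7/2, -8/7, 18/5, 73/8}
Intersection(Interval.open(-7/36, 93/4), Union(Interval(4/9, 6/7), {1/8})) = Union({1/8}, Interval(4/9, 6/7))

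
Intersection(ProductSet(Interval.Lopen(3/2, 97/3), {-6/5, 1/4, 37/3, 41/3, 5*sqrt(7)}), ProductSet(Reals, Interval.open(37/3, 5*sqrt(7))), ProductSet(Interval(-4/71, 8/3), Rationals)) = EmptySet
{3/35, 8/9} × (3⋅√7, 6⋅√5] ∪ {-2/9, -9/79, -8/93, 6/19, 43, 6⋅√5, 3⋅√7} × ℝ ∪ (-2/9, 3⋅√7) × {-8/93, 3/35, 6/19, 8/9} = ((-2/9, 3⋅√7) × {-8/93, 3/35, 6/19, 8/9}) ∪ ({3/35, 8/9} × (3⋅√7, 6⋅√5]) ∪ ({-2/9, -9/79, -8/93, 6/19, 43, 6⋅√5, 3⋅√7} × ℝ)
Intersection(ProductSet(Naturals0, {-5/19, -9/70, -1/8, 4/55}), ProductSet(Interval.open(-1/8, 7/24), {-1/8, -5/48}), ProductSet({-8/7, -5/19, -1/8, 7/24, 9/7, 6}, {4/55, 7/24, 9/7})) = EmptySet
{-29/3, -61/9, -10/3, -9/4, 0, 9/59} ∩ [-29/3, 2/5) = {-29/3, -61/9, -10/3, -9/4, 0, 9/59}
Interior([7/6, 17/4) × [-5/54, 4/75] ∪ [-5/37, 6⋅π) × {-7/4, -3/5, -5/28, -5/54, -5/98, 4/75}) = (7/6, 17/4) × (-5/54, 4/75)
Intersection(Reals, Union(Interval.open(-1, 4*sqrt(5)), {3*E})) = Interval.open(-1, 4*sqrt(5))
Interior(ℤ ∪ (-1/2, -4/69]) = (ℤ \ ({-1/2, -4/69} ∪ (ℤ \ (-1/2, -4/69)))) ∪ ((-1/2, -4/69) \ ℤ \ (-1/2, -4/69))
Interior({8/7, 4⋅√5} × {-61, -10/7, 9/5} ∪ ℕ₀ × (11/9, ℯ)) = ∅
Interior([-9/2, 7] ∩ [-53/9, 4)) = (-9/2, 4)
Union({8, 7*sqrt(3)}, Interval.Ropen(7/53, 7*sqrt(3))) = Interval(7/53, 7*sqrt(3))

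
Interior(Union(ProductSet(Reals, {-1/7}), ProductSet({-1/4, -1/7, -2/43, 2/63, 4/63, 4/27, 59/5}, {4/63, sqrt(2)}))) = EmptySet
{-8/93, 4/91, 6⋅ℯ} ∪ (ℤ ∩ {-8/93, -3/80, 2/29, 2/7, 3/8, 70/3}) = {-8/93, 4/91, 6⋅ℯ}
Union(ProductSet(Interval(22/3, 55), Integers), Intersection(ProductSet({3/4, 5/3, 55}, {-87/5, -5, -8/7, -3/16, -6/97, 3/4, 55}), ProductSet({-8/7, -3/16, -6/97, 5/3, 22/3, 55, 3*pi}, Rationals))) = Union(ProductSet({5/3, 55}, {-87/5, -5, -8/7, -3/16, -6/97, 3/4, 55}), ProductSet(Interval(22/3, 55), Integers))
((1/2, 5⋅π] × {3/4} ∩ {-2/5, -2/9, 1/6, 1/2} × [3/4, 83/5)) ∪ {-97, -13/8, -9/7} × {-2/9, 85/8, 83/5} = {-97, -13/8, -9/7} × {-2/9, 85/8, 83/5}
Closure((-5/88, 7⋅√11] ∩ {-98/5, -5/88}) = ∅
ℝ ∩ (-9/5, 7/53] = (-9/5, 7/53]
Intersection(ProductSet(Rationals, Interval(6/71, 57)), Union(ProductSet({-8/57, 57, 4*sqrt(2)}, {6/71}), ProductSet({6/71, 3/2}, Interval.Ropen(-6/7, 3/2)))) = Union(ProductSet({-8/57, 57}, {6/71}), ProductSet({6/71, 3/2}, Interval.Ropen(6/71, 3/2)))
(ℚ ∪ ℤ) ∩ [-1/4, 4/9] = ℚ ∩ [-1/4, 4/9]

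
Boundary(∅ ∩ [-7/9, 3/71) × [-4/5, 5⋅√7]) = ∅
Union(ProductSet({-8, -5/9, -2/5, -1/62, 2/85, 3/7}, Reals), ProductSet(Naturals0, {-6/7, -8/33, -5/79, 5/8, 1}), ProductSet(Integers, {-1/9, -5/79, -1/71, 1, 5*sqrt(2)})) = Union(ProductSet({-8, -5/9, -2/5, -1/62, 2/85, 3/7}, Reals), ProductSet(Integers, {-1/9, -5/79, -1/71, 1, 5*sqrt(2)}), ProductSet(Naturals0, {-6/7, -8/33, -5/79, 5/8, 1}))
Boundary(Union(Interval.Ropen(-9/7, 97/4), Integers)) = Union(Complement(Integers, Interval.open(-9/7, 97/4)), {-9/7, 97/4})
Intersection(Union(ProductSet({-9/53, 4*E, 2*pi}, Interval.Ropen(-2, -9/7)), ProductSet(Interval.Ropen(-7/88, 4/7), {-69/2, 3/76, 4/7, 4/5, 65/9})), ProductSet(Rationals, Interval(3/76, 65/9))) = ProductSet(Intersection(Interval.Ropen(-7/88, 4/7), Rationals), {3/76, 4/7, 4/5, 65/9})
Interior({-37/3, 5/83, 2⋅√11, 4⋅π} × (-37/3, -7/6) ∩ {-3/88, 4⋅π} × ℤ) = ∅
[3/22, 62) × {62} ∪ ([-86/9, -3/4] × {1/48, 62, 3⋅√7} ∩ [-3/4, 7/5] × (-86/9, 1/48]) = ({-3/4} × {1/48}) ∪ ([3/22, 62) × {62})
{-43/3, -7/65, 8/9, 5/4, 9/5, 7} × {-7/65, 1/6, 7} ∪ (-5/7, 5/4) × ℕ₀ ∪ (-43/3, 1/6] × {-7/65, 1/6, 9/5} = ((-5/7, 5/4) × ℕ₀) ∪ ((-43/3, 1/6] × {-7/65, 1/6, 9/5}) ∪ ({-43/3, -7/65, 8/9, 5/4, 9/5, 7} × {-7/65, 1/6, 7})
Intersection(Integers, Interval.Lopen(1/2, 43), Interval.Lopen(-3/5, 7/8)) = EmptySet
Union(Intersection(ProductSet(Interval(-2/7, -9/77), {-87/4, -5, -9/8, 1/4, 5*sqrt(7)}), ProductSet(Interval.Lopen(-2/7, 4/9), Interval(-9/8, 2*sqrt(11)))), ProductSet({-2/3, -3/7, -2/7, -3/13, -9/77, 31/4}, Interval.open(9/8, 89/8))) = Union(ProductSet({-2/3, -3/7, -2/7, -3/13, -9/77, 31/4}, Interval.open(9/8, 89/8)), ProductSet(Interval.Lopen(-2/7, -9/77), {-9/8, 1/4}))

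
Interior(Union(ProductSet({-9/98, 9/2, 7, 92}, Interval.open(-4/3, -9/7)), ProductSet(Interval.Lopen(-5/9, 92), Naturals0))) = EmptySet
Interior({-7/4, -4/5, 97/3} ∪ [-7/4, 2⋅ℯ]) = (-7/4, 2⋅ℯ)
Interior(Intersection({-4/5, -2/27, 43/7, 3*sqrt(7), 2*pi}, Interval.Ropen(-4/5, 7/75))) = EmptySet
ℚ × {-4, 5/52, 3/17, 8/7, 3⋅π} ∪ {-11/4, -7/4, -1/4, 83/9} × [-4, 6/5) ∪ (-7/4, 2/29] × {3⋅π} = ((-7/4, 2/29] × {3⋅π}) ∪ (ℚ × {-4, 5/52, 3/17, 8/7, 3⋅π}) ∪ ({-11/4, -7/4, -1/4, 83/9} × [-4, 6/5))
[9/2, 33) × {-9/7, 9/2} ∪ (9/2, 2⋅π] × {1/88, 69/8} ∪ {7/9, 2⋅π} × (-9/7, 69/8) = ([9/2, 33) × {-9/7, 9/2}) ∪ ({7/9, 2⋅π} × (-9/7, 69/8)) ∪ ((9/2, 2⋅π] × {1/88, 69/8})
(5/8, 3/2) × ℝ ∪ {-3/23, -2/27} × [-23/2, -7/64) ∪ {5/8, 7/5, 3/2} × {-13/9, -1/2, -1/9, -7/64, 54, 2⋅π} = ((5/8, 3/2) × ℝ) ∪ ({-3/23, -2/27} × [-23/2, -7/64)) ∪ ({5/8, 7/5, 3/2} × {-13/9, -1/2, -1/9, -7/64, 54, 2⋅π})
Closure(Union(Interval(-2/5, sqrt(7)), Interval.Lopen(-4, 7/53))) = Interval(-4, sqrt(7))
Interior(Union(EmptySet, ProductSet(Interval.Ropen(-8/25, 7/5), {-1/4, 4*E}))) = EmptySet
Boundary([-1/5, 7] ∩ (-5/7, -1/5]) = {-1/5}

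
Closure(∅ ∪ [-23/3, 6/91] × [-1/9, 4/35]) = [-23/3, 6/91] × [-1/9, 4/35]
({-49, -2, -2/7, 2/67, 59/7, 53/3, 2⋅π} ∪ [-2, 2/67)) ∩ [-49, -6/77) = {-49} ∪ [-2, -6/77)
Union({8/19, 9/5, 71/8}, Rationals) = Rationals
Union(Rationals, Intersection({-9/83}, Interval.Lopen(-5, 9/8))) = Rationals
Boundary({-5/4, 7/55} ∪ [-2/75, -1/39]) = {-5/4, -2/75, -1/39, 7/55}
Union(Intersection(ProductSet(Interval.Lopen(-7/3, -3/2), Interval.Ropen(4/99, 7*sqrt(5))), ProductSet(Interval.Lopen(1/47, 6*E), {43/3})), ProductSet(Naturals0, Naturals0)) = ProductSet(Naturals0, Naturals0)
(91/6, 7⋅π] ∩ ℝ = (91/6, 7⋅π]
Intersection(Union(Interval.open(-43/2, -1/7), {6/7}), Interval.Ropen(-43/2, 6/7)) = Interval.open(-43/2, -1/7)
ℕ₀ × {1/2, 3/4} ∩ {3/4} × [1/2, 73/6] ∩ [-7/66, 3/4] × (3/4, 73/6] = ∅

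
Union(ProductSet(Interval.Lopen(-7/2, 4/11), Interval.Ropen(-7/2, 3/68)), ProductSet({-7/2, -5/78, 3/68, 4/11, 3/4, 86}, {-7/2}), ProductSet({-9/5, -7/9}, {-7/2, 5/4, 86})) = Union(ProductSet({-9/5, -7/9}, {-7/2, 5/4, 86}), ProductSet({-7/2, -5/78, 3/68, 4/11, 3/4, 86}, {-7/2}), ProductSet(Interval.Lopen(-7/2, 4/11), Interval.Ropen(-7/2, 3/68)))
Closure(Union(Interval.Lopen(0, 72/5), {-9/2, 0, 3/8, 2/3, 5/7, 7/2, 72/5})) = Union({-9/2}, Interval(0, 72/5))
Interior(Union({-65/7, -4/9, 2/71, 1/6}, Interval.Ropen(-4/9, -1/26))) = Interval.open(-4/9, -1/26)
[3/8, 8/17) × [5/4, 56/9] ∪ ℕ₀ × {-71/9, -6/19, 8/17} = (ℕ₀ × {-71/9, -6/19, 8/17}) ∪ ([3/8, 8/17) × [5/4, 56/9])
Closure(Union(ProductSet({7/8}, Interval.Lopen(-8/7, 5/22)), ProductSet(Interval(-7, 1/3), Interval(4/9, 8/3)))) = Union(ProductSet({7/8}, Interval(-8/7, 5/22)), ProductSet(Interval(-7, 1/3), Interval(4/9, 8/3)))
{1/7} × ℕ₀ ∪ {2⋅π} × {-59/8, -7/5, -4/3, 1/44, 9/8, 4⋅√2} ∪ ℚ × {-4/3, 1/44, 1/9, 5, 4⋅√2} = ({1/7} × ℕ₀) ∪ (ℚ × {-4/3, 1/44, 1/9, 5, 4⋅√2}) ∪ ({2⋅π} × {-59/8, -7/5, -4/3, 1/44, 9/8, 4⋅√2})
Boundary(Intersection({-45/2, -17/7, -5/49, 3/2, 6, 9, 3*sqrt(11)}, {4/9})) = EmptySet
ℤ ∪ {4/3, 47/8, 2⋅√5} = ℤ ∪ {4/3, 47/8, 2⋅√5}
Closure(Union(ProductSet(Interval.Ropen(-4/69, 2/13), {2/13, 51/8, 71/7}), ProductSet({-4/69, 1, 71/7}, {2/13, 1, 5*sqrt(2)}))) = Union(ProductSet({-4/69, 1, 71/7}, {2/13, 1, 5*sqrt(2)}), ProductSet(Interval(-4/69, 2/13), {2/13, 51/8, 71/7}))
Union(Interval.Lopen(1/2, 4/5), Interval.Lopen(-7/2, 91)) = Interval.Lopen(-7/2, 91)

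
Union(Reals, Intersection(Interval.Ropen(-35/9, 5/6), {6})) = Reals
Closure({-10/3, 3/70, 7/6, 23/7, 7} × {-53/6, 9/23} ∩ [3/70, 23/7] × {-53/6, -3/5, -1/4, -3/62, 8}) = {3/70, 7/6, 23/7} × {-53/6}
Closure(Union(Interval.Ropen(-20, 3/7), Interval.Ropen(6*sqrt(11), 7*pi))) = Union(Interval(-20, 3/7), Interval(6*sqrt(11), 7*pi))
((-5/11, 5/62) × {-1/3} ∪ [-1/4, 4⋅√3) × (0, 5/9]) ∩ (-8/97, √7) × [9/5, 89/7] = ∅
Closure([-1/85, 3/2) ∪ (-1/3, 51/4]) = [-1/3, 51/4]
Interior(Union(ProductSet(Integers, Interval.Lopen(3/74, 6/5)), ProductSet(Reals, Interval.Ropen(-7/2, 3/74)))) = ProductSet(Reals, Interval.open(-7/2, 3/74))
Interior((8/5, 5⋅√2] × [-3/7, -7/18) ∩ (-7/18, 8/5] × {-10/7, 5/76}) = ∅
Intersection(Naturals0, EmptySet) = EmptySet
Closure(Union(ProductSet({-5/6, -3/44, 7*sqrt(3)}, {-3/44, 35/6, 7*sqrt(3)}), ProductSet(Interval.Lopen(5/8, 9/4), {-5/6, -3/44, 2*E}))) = Union(ProductSet({-5/6, -3/44, 7*sqrt(3)}, {-3/44, 35/6, 7*sqrt(3)}), ProductSet(Interval(5/8, 9/4), {-5/6, -3/44, 2*E}))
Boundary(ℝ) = ∅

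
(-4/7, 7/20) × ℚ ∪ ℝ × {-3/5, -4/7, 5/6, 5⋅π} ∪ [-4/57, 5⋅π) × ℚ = ((-4/7, 5⋅π) × ℚ) ∪ (ℝ × {-3/5, -4/7, 5/6, 5⋅π})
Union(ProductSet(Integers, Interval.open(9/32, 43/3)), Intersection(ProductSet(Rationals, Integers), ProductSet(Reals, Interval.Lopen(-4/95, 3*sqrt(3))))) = Union(ProductSet(Integers, Interval.open(9/32, 43/3)), ProductSet(Rationals, Range(0, 6, 1)))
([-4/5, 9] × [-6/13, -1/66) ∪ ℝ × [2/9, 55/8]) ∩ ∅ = ∅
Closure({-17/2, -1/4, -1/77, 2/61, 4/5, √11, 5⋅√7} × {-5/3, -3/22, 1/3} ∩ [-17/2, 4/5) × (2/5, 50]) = ∅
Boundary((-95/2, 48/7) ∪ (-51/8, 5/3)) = {-95/2, 48/7}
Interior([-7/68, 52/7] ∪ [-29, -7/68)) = (-29, 52/7)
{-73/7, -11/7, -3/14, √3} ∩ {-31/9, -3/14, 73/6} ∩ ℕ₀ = ∅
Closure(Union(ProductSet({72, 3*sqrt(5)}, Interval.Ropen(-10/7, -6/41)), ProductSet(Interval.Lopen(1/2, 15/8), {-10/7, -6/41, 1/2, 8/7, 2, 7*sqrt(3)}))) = Union(ProductSet({72, 3*sqrt(5)}, Interval(-10/7, -6/41)), ProductSet(Interval(1/2, 15/8), {-10/7, -6/41, 1/2, 8/7, 2, 7*sqrt(3)}))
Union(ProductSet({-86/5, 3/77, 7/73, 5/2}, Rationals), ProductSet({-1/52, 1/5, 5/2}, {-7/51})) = Union(ProductSet({-1/52, 1/5, 5/2}, {-7/51}), ProductSet({-86/5, 3/77, 7/73, 5/2}, Rationals))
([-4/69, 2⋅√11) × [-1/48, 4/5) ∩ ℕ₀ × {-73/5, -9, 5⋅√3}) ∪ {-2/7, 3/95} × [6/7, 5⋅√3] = {-2/7, 3/95} × [6/7, 5⋅√3]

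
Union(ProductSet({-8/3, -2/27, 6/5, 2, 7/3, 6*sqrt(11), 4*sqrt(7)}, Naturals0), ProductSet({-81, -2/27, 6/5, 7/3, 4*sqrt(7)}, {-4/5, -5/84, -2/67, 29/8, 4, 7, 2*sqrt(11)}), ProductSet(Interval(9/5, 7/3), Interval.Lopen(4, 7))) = Union(ProductSet({-81, -2/27, 6/5, 7/3, 4*sqrt(7)}, {-4/5, -5/84, -2/67, 29/8, 4, 7, 2*sqrt(11)}), ProductSet({-8/3, -2/27, 6/5, 2, 7/3, 6*sqrt(11), 4*sqrt(7)}, Naturals0), ProductSet(Interval(9/5, 7/3), Interval.Lopen(4, 7)))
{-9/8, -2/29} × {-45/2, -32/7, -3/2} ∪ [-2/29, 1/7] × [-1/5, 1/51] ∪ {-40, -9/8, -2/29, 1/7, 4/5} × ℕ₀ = ({-9/8, -2/29} × {-45/2, -32/7, -3/2}) ∪ ({-40, -9/8, -2/29, 1/7, 4/5} × ℕ₀) ∪ ([-2/29, 1/7] × [-1/5, 1/51])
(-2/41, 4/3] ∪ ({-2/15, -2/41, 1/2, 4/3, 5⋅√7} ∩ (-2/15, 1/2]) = [-2/41, 4/3]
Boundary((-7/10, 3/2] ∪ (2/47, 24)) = {-7/10, 24}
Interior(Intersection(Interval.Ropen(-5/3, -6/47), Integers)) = EmptySet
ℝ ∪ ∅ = ℝ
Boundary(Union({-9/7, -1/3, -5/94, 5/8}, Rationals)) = Reals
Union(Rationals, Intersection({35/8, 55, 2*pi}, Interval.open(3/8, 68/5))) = Union({2*pi}, Rationals)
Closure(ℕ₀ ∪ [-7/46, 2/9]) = [-7/46, 2/9] ∪ ℕ₀ ∪ (ℕ₀ \ (-7/46, 2/9))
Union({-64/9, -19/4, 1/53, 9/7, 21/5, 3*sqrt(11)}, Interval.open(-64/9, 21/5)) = Union({3*sqrt(11)}, Interval(-64/9, 21/5))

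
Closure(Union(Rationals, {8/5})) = Reals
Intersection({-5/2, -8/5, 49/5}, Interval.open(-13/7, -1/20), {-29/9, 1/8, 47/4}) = EmptySet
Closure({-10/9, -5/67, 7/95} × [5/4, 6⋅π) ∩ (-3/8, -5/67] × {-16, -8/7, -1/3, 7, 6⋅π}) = {-5/67} × {7}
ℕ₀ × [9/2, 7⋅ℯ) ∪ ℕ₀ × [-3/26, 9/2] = ℕ₀ × [-3/26, 7⋅ℯ)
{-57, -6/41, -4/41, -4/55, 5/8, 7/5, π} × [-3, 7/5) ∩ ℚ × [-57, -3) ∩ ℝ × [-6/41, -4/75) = ∅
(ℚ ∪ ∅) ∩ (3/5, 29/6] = ℚ ∩ (3/5, 29/6]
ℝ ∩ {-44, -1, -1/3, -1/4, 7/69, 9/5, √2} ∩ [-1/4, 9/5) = {-1/4, 7/69, √2}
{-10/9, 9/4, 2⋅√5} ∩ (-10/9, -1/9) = ∅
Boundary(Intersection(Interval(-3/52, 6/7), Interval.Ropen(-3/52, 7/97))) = {-3/52, 7/97}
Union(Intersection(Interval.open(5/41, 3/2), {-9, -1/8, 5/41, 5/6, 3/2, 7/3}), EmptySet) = {5/6}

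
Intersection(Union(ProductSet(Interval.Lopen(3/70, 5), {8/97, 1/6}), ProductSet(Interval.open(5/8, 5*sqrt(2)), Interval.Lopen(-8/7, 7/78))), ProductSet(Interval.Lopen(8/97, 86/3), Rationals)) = Union(ProductSet(Interval.Lopen(8/97, 5), {8/97, 1/6}), ProductSet(Interval.open(5/8, 5*sqrt(2)), Intersection(Interval.Lopen(-8/7, 7/78), Rationals)))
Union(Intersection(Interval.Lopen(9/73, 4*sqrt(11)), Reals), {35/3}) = Interval.Lopen(9/73, 4*sqrt(11))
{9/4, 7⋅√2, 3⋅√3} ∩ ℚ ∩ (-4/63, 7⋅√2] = {9/4}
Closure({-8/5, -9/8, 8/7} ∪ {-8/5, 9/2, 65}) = {-8/5, -9/8, 8/7, 9/2, 65}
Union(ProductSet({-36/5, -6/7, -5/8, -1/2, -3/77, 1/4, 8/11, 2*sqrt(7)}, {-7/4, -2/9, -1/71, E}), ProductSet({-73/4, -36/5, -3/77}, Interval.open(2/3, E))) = Union(ProductSet({-73/4, -36/5, -3/77}, Interval.open(2/3, E)), ProductSet({-36/5, -6/7, -5/8, -1/2, -3/77, 1/4, 8/11, 2*sqrt(7)}, {-7/4, -2/9, -1/71, E}))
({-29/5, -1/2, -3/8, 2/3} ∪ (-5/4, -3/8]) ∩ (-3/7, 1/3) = (-3/7, -3/8]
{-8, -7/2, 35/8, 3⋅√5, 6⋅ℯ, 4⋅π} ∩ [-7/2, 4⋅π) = {-7/2, 35/8, 3⋅√5}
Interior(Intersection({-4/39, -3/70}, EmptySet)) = EmptySet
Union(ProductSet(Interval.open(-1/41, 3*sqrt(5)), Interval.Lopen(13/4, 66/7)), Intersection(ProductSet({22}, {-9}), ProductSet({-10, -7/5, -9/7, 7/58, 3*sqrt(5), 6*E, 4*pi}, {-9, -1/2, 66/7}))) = ProductSet(Interval.open(-1/41, 3*sqrt(5)), Interval.Lopen(13/4, 66/7))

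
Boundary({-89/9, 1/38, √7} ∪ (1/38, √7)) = {-89/9, 1/38, √7}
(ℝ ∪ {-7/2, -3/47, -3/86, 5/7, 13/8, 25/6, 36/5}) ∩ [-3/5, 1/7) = [-3/5, 1/7)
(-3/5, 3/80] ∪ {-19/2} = {-19/2} ∪ (-3/5, 3/80]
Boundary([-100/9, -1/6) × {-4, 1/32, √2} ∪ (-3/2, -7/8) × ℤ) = ([-3/2, -7/8] × ℤ) ∪ ([-100/9, -1/6] × {-4, 1/32, √2})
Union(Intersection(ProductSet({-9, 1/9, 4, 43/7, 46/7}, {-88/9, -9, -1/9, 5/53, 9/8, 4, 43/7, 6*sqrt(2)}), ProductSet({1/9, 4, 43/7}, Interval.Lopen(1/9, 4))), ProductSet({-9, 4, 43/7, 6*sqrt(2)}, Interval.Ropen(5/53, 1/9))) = Union(ProductSet({1/9, 4, 43/7}, {9/8, 4}), ProductSet({-9, 4, 43/7, 6*sqrt(2)}, Interval.Ropen(5/53, 1/9)))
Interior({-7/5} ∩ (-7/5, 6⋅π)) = ∅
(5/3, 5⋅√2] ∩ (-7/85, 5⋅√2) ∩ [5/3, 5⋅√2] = (5/3, 5⋅√2)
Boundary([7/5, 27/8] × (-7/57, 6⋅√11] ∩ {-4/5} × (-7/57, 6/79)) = ∅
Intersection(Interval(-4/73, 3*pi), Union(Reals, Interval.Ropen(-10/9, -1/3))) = Interval(-4/73, 3*pi)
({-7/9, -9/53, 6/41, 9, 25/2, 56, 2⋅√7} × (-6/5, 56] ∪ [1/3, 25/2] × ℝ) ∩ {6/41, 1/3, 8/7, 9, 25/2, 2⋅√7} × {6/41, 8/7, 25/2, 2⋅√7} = {6/41, 1/3, 8/7, 9, 25/2, 2⋅√7} × {6/41, 8/7, 25/2, 2⋅√7}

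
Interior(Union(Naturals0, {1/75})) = EmptySet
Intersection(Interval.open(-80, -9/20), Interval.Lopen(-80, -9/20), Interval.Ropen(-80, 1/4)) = Interval.open(-80, -9/20)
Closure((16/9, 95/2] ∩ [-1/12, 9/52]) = ∅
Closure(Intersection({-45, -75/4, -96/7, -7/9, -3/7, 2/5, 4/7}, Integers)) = {-45}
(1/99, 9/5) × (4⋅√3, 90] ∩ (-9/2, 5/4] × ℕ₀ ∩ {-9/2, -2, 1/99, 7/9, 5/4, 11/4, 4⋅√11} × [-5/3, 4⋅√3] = ∅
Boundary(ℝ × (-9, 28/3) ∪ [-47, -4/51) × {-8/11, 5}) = ℝ × {-9, 28/3}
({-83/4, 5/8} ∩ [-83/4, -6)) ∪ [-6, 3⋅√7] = {-83/4} ∪ [-6, 3⋅√7]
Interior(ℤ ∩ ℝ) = ∅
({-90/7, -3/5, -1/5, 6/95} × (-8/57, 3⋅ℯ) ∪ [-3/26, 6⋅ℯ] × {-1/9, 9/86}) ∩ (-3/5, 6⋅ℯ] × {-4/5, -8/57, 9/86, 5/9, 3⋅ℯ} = ({-1/5, 6/95} × {9/86, 5/9}) ∪ ([-3/26, 6⋅ℯ] × {9/86})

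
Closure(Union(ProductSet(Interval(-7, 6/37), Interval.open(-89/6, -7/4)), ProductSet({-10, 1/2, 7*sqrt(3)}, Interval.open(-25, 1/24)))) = Union(ProductSet({-10, 1/2, 7*sqrt(3)}, Interval(-25, 1/24)), ProductSet(Interval(-7, 6/37), Interval(-89/6, -7/4)))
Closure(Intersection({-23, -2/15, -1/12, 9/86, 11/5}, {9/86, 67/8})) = {9/86}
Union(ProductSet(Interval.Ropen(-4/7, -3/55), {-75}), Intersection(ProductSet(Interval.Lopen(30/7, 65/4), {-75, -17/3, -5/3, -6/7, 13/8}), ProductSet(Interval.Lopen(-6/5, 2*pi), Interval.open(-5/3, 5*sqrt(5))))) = Union(ProductSet(Interval.Ropen(-4/7, -3/55), {-75}), ProductSet(Interval.Lopen(30/7, 2*pi), {-6/7, 13/8}))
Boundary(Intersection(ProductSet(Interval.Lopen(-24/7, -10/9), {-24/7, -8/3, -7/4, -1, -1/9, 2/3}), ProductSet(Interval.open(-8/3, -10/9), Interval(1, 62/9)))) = EmptySet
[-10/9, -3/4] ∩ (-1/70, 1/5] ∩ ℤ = ∅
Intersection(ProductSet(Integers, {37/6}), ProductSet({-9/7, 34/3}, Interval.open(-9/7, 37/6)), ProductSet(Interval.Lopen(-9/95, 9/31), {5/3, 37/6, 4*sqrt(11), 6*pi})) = EmptySet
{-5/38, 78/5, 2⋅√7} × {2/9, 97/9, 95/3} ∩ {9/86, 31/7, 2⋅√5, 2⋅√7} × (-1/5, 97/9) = {2⋅√7} × {2/9}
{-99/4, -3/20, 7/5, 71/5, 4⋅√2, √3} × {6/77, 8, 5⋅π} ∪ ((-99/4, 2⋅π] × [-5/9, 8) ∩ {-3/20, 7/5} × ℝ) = ({-3/20, 7/5} × [-5/9, 8)) ∪ ({-99/4, -3/20, 7/5, 71/5, 4⋅√2, √3} × {6/77, 8, 5⋅π})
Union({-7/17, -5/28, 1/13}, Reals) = Reals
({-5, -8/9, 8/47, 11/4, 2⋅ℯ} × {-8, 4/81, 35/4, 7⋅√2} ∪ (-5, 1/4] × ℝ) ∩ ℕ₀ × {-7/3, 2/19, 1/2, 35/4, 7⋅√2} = {0} × {-7/3, 2/19, 1/2, 35/4, 7⋅√2}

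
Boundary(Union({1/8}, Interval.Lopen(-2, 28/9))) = {-2, 28/9}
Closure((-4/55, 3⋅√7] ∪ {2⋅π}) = [-4/55, 3⋅√7]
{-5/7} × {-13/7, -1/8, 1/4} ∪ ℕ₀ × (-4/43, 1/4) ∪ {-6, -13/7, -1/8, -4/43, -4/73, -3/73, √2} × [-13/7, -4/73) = ({-5/7} × {-13/7, -1/8, 1/4}) ∪ (ℕ₀ × (-4/43, 1/4)) ∪ ({-6, -13/7, -1/8, -4/43, -4/73, -3/73, √2} × [-13/7, -4/73))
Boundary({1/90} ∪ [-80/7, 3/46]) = {-80/7, 3/46}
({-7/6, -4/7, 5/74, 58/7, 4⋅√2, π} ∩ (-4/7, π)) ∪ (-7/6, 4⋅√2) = (-7/6, 4⋅√2)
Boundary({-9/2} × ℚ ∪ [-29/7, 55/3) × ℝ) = {-9/2, -29/7, 55/3} × ℝ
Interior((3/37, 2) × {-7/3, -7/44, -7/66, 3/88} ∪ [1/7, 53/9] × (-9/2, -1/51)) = (1/7, 53/9) × (-9/2, -1/51)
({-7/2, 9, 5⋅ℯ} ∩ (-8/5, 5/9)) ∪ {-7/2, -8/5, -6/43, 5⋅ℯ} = {-7/2, -8/5, -6/43, 5⋅ℯ}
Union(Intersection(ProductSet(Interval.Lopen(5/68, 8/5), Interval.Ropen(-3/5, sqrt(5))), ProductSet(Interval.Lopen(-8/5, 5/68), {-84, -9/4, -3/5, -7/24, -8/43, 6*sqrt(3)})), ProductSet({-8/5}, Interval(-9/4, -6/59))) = ProductSet({-8/5}, Interval(-9/4, -6/59))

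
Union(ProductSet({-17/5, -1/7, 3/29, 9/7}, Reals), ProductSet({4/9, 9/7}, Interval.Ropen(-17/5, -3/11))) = Union(ProductSet({4/9, 9/7}, Interval.Ropen(-17/5, -3/11)), ProductSet({-17/5, -1/7, 3/29, 9/7}, Reals))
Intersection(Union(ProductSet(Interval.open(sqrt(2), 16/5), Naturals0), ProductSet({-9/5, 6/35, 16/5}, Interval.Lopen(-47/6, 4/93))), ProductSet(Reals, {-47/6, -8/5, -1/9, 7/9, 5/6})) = ProductSet({-9/5, 6/35, 16/5}, {-8/5, -1/9})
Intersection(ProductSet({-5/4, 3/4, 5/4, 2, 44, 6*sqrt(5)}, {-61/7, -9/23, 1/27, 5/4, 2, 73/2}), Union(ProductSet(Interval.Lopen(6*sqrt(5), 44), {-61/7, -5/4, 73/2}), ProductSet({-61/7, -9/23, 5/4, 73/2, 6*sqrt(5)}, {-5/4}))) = ProductSet({44}, {-61/7, 73/2})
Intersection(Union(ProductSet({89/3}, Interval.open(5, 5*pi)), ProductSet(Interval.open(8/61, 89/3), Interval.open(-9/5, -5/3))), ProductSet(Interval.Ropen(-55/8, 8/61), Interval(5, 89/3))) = EmptySet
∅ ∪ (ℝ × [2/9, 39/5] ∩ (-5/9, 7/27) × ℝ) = (-5/9, 7/27) × [2/9, 39/5]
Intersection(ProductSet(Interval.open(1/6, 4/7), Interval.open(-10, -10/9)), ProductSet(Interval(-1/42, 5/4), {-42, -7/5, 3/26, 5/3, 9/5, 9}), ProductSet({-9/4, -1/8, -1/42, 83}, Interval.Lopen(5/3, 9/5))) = EmptySet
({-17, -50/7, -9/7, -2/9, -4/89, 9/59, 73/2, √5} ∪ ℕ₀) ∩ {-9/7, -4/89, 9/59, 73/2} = {-9/7, -4/89, 9/59, 73/2}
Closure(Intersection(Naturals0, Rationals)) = Naturals0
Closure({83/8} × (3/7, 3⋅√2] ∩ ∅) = ∅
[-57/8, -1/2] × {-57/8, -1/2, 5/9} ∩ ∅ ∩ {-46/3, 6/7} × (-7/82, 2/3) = ∅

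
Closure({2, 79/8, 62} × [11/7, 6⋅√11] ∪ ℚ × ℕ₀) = (ℝ × ℕ₀) ∪ ({2, 79/8, 62} × [11/7, 6⋅√11])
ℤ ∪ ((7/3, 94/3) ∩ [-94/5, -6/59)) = ℤ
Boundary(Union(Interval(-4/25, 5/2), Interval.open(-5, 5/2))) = {-5, 5/2}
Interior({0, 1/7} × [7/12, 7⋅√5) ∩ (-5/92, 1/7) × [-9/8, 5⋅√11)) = ∅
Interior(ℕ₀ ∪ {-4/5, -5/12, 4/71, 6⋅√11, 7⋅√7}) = ∅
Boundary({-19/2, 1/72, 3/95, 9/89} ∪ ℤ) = ℤ ∪ {-19/2, 1/72, 3/95, 9/89}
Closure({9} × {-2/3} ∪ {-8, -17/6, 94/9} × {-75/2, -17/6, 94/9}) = ({9} × {-2/3}) ∪ ({-8, -17/6, 94/9} × {-75/2, -17/6, 94/9})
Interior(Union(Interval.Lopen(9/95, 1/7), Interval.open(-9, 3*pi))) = Interval.open(-9, 3*pi)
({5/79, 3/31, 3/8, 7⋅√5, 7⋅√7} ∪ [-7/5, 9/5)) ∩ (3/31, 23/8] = (3/31, 9/5)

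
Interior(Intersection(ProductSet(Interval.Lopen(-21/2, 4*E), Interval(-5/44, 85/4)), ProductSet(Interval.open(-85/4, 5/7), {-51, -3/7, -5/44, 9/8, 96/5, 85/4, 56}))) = EmptySet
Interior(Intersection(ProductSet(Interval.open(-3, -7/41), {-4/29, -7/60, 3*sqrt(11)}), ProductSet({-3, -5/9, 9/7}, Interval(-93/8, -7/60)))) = EmptySet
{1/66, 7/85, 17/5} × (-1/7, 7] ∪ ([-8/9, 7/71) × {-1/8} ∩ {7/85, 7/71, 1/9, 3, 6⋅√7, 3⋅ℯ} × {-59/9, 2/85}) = {1/66, 7/85, 17/5} × (-1/7, 7]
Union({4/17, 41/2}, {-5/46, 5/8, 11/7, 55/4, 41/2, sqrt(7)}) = {-5/46, 4/17, 5/8, 11/7, 55/4, 41/2, sqrt(7)}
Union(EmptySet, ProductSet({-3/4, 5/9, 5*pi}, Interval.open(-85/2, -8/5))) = ProductSet({-3/4, 5/9, 5*pi}, Interval.open(-85/2, -8/5))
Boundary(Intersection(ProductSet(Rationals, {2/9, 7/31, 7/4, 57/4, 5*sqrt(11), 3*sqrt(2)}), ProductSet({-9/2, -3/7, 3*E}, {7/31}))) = ProductSet({-9/2, -3/7}, {7/31})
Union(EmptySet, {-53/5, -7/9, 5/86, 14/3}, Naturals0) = Union({-53/5, -7/9, 5/86, 14/3}, Naturals0)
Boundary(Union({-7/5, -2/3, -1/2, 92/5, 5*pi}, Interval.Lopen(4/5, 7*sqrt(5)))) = {-7/5, -2/3, -1/2, 4/5, 92/5, 7*sqrt(5), 5*pi}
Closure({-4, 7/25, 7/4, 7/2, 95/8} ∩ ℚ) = {-4, 7/25, 7/4, 7/2, 95/8}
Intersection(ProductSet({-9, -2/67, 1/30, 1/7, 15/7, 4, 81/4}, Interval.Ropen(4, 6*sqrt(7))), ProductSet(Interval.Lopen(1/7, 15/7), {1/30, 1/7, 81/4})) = EmptySet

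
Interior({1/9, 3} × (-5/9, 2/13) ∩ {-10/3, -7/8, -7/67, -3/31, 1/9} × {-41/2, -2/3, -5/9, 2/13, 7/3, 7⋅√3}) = ∅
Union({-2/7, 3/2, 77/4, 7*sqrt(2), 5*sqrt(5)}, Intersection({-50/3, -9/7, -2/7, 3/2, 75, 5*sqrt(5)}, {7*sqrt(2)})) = {-2/7, 3/2, 77/4, 7*sqrt(2), 5*sqrt(5)}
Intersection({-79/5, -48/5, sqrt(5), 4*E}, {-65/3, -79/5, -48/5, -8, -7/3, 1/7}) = {-79/5, -48/5}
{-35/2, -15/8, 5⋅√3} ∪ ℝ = ℝ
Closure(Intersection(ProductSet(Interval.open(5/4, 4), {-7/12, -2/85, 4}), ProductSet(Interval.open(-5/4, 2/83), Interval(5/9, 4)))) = EmptySet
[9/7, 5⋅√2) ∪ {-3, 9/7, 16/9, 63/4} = {-3, 63/4} ∪ [9/7, 5⋅√2)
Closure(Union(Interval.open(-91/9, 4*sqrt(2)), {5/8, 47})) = Union({47}, Interval(-91/9, 4*sqrt(2)))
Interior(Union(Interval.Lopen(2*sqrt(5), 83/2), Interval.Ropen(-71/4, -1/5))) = Union(Interval.open(-71/4, -1/5), Interval.open(2*sqrt(5), 83/2))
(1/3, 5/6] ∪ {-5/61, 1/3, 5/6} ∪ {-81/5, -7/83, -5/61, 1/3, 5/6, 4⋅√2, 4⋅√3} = {-81/5, -7/83, -5/61, 4⋅√2, 4⋅√3} ∪ [1/3, 5/6]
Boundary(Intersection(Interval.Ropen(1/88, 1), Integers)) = EmptySet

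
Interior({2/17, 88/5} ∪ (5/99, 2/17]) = (5/99, 2/17)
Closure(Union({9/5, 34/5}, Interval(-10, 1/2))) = Union({9/5, 34/5}, Interval(-10, 1/2))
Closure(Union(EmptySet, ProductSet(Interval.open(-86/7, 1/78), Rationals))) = ProductSet(Interval(-86/7, 1/78), Reals)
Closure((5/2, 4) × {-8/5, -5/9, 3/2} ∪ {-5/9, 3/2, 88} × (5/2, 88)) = ({-5/9, 3/2, 88} × [5/2, 88]) ∪ ([5/2, 4] × {-8/5, -5/9, 3/2})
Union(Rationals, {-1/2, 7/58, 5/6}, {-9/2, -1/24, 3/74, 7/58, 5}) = Rationals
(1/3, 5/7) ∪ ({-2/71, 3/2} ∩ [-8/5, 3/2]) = {-2/71, 3/2} ∪ (1/3, 5/7)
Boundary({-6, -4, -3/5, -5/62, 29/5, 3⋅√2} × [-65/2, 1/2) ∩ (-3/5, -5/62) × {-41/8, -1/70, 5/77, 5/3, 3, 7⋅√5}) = ∅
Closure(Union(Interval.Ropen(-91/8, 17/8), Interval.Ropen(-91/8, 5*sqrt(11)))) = Interval(-91/8, 5*sqrt(11))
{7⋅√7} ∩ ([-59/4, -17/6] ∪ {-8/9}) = ∅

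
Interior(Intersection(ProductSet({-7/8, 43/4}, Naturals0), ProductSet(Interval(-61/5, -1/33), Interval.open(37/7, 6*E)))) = EmptySet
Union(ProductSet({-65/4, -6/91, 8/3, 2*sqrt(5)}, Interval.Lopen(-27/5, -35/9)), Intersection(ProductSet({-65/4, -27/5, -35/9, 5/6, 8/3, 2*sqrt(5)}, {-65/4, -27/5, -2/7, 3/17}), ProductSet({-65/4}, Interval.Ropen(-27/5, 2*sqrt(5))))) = Union(ProductSet({-65/4}, {-27/5, -2/7, 3/17}), ProductSet({-65/4, -6/91, 8/3, 2*sqrt(5)}, Interval.Lopen(-27/5, -35/9)))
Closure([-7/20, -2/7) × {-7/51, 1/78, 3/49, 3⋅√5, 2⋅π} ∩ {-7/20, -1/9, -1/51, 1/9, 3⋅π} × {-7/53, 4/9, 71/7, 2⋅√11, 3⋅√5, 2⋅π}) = {-7/20} × {3⋅√5, 2⋅π}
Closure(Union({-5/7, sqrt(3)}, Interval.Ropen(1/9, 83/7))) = Union({-5/7}, Interval(1/9, 83/7))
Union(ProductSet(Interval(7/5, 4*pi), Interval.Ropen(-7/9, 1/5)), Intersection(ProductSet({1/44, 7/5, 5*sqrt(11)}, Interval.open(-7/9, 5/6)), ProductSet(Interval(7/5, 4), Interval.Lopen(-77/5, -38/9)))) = ProductSet(Interval(7/5, 4*pi), Interval.Ropen(-7/9, 1/5))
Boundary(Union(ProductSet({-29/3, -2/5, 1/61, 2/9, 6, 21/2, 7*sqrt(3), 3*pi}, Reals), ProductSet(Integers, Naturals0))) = Union(ProductSet({-29/3, -2/5, 1/61, 2/9, 6, 21/2, 7*sqrt(3), 3*pi}, Reals), ProductSet(Integers, Naturals0))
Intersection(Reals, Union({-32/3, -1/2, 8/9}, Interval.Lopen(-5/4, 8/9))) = Union({-32/3}, Interval.Lopen(-5/4, 8/9))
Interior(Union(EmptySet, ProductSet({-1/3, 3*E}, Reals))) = EmptySet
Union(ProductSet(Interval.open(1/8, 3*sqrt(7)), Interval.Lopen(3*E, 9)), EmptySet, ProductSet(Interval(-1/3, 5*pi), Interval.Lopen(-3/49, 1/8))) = Union(ProductSet(Interval(-1/3, 5*pi), Interval.Lopen(-3/49, 1/8)), ProductSet(Interval.open(1/8, 3*sqrt(7)), Interval.Lopen(3*E, 9)))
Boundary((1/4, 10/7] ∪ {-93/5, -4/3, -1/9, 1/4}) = {-93/5, -4/3, -1/9, 1/4, 10/7}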